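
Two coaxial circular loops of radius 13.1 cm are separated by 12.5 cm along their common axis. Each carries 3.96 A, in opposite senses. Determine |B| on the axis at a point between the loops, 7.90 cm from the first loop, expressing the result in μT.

Each loop contributes B = μ₀IR²/[2(R²+z²)^(3/2)] on the axis, with z measured from that loop.
Loop 1 (z = 0.079 m): B₁ = 1.19×10⁻⁵ T. Loop 2 (z = 0.046 m): B₂ = 1.60×10⁻⁵ T.
The fields oppose: B = |B₁ − B₂| = 4.03×10⁻⁶ T.

B ≈ 4.03 μT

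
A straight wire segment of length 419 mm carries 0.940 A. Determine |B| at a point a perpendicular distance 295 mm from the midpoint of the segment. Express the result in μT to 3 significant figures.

For a finite straight segment, B = (μ₀I/4πd)(sinθ₁ + sinθ₂), where θ₁, θ₂ are the angles from the perpendicular to each end.
The perpendicular from the point meets the wire at its midpoint, so each end is L/2 = 0.2095 m away along the wire.
sinθ₁ = 0.2095/√(0.2095²+0.295²) = 0.5790; sinθ₂ = 0.2095/√(0.2095²+0.295²) = 0.5790.
B = (4π×10⁻⁷ × 0.940) / (4π × 0.295) × (0.5790 + 0.5790) = 3.69×10⁻⁷ T.

B ≈ 0.369 μT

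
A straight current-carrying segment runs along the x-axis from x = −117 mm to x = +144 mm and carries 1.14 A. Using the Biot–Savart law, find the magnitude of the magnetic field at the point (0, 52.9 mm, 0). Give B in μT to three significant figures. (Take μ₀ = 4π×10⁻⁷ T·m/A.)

B ≈ 3.99 μT

For a finite straight segment, B = (μ₀I/4πd)(sinθ₁ + sinθ₂), where θ₁, θ₂ are the angles from the perpendicular to each end.
The perpendicular distance is d = 0.0529 m; the end-offsets along the wire are a = 0.117 m and b = 0.144 m.
sinθ₁ = 0.117/√(0.117²+0.0529²) = 0.9112; sinθ₂ = 0.144/√(0.144²+0.0529²) = 0.9387.
B = (4π×10⁻⁷ × 1.14) / (4π × 0.0529) × (0.9112 + 0.9387) = 3.99×10⁻⁶ T.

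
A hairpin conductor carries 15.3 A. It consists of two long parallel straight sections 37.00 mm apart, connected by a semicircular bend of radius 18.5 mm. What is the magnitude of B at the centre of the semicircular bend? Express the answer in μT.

B ≈ 425 μT

The semicircular arc contributes B_arc = μ₀I·π/(4πR) = μ₀I/(4R) = 2.60×10⁻⁴ T.
Each semi-infinite lead is at perpendicular distance R = 0.0185 m from the centre, with the perpendicular foot at its near end, so it contributes μ₀I/(4πR); both point the same way, together 1.65×10⁻⁴ T.
Arc and leads all point the same direction: B = 2.60×10⁻⁴ + 1.65×10⁻⁴ = 4.25×10⁻⁴ T.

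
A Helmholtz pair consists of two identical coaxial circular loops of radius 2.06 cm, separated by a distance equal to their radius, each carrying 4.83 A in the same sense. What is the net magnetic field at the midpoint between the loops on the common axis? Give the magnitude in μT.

Each loop contributes B = μ₀IR²/[2(R²+z²)^(3/2)] on the axis, with z measured from that loop.
Loop 1 (z = 0.0103 m): B₁ = 1.05×10⁻⁴ T. Loop 2 (z = 0.0103 m): B₂ = 1.05×10⁻⁴ T.
The fields add: B = B₁ + B₂ = 2.11×10⁻⁴ T.

B ≈ 211 μT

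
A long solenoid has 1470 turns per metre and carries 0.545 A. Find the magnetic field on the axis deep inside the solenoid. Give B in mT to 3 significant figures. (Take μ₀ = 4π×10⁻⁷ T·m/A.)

Inside a long solenoid, B = μ₀nI with n = 1470 turns/m.
B = 4π×10⁻⁷ × 1470 × 0.545 = 1.01×10⁻³ T.

B ≈ 1.01 mT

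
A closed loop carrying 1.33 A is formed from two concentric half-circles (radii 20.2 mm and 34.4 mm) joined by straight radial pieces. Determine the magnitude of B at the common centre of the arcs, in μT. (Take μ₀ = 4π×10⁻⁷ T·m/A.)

The radial connectors point toward the centre, so dl × r̂ = 0 and they contribute nothing.
Each semicircle gives μ₀I/(4R): inner arc 2.07×10⁻⁵ T, outer arc 1.21×10⁻⁵ T.
The two arcs carry current in opposite angular senses, so their fields oppose: B = |2.07×10⁻⁵ − 1.21×10⁻⁵| = 8.54×10⁻⁶ T.

B ≈ 8.54 μT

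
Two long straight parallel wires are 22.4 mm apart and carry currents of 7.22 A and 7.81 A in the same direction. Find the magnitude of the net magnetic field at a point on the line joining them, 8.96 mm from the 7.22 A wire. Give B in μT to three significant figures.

B ≈ 44.9 μT

Each long wire gives B = μ₀I/(2πd). Distances are d₁ = 0.00896 m and d₂ = 0.01344 m.
B₁ = 1.61×10⁻⁴ T, B₂ = 1.16×10⁻⁴ T.
Between parallel currents the two contributions point in opposite directions, so they subtract. B = |B₁ − B₂| = |1.61×10⁻⁴ − 1.16×10⁻⁴| = 4.49×10⁻⁵ T.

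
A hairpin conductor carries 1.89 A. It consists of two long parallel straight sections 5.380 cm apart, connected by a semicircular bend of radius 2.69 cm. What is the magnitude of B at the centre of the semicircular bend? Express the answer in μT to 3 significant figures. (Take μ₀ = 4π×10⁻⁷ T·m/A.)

The semicircular arc contributes B_arc = μ₀I·π/(4πR) = μ₀I/(4R) = 2.21×10⁻⁵ T.
Each semi-infinite lead is at perpendicular distance R = 0.0269 m from the centre, with the perpendicular foot at its near end, so it contributes μ₀I/(4πR); both point the same way, together 1.41×10⁻⁵ T.
Arc and leads all point the same direction: B = 2.21×10⁻⁵ + 1.41×10⁻⁵ = 3.61×10⁻⁵ T.

B ≈ 36.1 μT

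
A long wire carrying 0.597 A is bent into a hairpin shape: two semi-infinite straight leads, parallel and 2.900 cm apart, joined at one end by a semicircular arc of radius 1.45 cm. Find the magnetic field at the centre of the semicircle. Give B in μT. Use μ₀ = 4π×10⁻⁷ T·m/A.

The semicircular arc contributes B_arc = μ₀I·π/(4πR) = μ₀I/(4R) = 1.29×10⁻⁵ T.
Each semi-infinite lead is at perpendicular distance R = 0.0145 m from the centre, with the perpendicular foot at its near end, so it contributes μ₀I/(4πR); both point the same way, together 8.23×10⁻⁶ T.
Arc and leads all point the same direction: B = 1.29×10⁻⁵ + 8.23×10⁻⁶ = 2.12×10⁻⁵ T.

B ≈ 21.2 μT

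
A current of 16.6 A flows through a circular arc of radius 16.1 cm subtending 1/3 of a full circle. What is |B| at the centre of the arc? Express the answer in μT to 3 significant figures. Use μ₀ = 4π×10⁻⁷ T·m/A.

B ≈ 21.6 μT

The Biot–Savart field of a circular arc at its centre is B = μ₀Iφ/(4πR), with φ = 2.094 rad.
B = (4π×10⁻⁷ × 16.6 × 2.094) / (4π × 0.161) = 2.16×10⁻⁵ T.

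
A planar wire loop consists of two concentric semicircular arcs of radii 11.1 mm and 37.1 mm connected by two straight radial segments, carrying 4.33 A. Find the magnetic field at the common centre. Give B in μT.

B ≈ 85.9 μT

The radial connectors point toward the centre, so dl × r̂ = 0 and they contribute nothing.
Each semicircle gives μ₀I/(4R): inner arc 1.23×10⁻⁴ T, outer arc 3.67×10⁻⁵ T.
The two arcs carry current in opposite angular senses, so their fields oppose: B = |1.23×10⁻⁴ − 3.67×10⁻⁵| = 8.59×10⁻⁵ T.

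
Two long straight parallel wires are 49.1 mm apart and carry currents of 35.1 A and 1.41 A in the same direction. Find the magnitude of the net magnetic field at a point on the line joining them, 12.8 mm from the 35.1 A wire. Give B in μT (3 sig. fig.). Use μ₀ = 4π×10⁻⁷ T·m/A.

B ≈ 541 μT

Each long wire gives B = μ₀I/(2πd). Distances are d₁ = 0.0128 m and d₂ = 0.0363 m.
B₁ = 5.48×10⁻⁴ T, B₂ = 7.77×10⁻⁶ T.
Between parallel currents the two contributions point in opposite directions, so they subtract. B = |B₁ − B₂| = |5.48×10⁻⁴ − 7.77×10⁻⁶| = 5.41×10⁻⁴ T.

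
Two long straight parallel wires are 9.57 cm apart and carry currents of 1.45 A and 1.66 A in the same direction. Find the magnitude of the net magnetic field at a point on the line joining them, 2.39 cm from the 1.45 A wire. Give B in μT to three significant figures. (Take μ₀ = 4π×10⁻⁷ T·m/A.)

Each long wire gives B = μ₀I/(2πd). Distances are d₁ = 0.0239 m and d₂ = 0.0718 m.
B₁ = 1.21×10⁻⁵ T, B₂ = 4.62×10⁻⁶ T.
Between parallel currents the two contributions point in opposite directions, so they subtract. B = |B₁ − B₂| = |1.21×10⁻⁵ − 4.62×10⁻⁶| = 7.51×10⁻⁶ T.

B ≈ 7.51 μT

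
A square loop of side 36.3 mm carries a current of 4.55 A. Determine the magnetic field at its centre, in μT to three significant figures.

B ≈ 142 μT

Each side is a finite straight segment at perpendicular distance d = a/(2 tan(π/4)) = 0.01815 m from the centre, with end-angles ±π/4.
One side contributes B₁ = (μ₀I/4πd)·2 sin(π/4) = 3.55×10⁻⁵ T.
All 4 sides add in the same direction: B = 4 × 3.55×10⁻⁵ = 1.42×10⁻⁴ T.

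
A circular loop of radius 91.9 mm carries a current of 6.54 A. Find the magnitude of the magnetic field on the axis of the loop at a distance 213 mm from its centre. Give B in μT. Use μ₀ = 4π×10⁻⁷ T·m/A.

On the axis of a circular loop, B = μ₀IR² / [2(R²+z²)^(3/2)].
R² + z² = (0.0919)² + (0.213)² = 0.05381 m², and (R²+z²)^(3/2) = 1.25×10⁻² m³.
B = (4π×10⁻⁷ × 6.54 × 0.008446) / (2 × 1.25×10⁻²) = 2.78×10⁻⁶ T.

B ≈ 2.78 μT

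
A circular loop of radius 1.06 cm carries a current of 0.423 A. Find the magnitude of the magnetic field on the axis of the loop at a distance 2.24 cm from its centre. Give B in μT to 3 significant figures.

B ≈ 1.96 μT

On the axis of a circular loop, B = μ₀IR² / [2(R²+z²)^(3/2)].
R² + z² = (0.0106)² + (0.0224)² = 0.0006141 m², and (R²+z²)^(3/2) = 1.52×10⁻⁵ m³.
B = (4π×10⁻⁷ × 0.423 × 0.0001124) / (2 × 1.52×10⁻⁵) = 1.96×10⁻⁶ T.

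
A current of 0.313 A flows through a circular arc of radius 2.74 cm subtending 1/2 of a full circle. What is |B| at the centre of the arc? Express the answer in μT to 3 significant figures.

B ≈ 3.59 μT

The Biot–Savart field of a circular arc at its centre is B = μ₀Iφ/(4πR), with φ = 3.142 rad.
B = (4π×10⁻⁷ × 0.313 × 3.142) / (4π × 0.0274) = 3.59×10⁻⁶ T.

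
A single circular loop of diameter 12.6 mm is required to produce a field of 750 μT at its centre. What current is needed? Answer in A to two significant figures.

At the centre of a circular loop B = μ₀I/(2R), so I = 2RB/μ₀.
With R = 0.0063 m, I = 2 × 0.0063 × 7.50×10⁻⁴ / (4π×10⁻⁷) = 7.52 A.

I ≈ 7.5 A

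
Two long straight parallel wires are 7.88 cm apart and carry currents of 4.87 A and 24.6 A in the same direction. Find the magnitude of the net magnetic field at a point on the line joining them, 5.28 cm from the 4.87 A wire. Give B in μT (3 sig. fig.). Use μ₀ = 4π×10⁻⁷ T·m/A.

Each long wire gives B = μ₀I/(2πd). Distances are d₁ = 0.0528 m and d₂ = 0.026 m.
B₁ = 1.84×10⁻⁵ T, B₂ = 1.89×10⁻⁴ T.
Between parallel currents the two contributions point in opposite directions, so they subtract. B = |B₁ − B₂| = |1.84×10⁻⁵ − 1.89×10⁻⁴| = 1.71×10⁻⁴ T.

B ≈ 171 μT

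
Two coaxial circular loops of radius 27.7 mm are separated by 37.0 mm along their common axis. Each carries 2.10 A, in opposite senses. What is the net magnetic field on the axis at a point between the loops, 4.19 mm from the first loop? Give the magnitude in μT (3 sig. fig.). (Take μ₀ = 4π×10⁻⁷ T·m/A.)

B ≈ 33.3 μT

Each loop contributes B = μ₀IR²/[2(R²+z²)^(3/2)] on the axis, with z measured from that loop.
Loop 1 (z = 0.00419 m): B₁ = 4.60×10⁻⁵ T. Loop 2 (z = 0.03281 m): B₂ = 1.28×10⁻⁵ T.
The fields oppose: B = |B₁ − B₂| = 3.33×10⁻⁵ T.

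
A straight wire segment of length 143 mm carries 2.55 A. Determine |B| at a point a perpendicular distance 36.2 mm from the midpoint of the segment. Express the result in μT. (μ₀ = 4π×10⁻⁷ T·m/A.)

For a finite straight segment, B = (μ₀I/4πd)(sinθ₁ + sinθ₂), where θ₁, θ₂ are the angles from the perpendicular to each end.
The perpendicular from the point meets the wire at its midpoint, so each end is L/2 = 0.0715 m away along the wire.
sinθ₁ = 0.0715/√(0.0715²+0.0362²) = 0.8922; sinθ₂ = 0.0715/√(0.0715²+0.0362²) = 0.8922.
B = (4π×10⁻⁷ × 2.55) / (4π × 0.0362) × (0.8922 + 0.8922) = 1.26×10⁻⁵ T.

B ≈ 12.6 μT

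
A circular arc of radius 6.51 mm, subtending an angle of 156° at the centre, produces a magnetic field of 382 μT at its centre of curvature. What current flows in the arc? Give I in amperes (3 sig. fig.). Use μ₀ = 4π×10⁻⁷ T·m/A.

I ≈ 9.13 A

For a circular arc, B = μ₀Iφ/(4πR) with φ in radians; here φ = 2.723 rad.
So I = 4πRB/(μ₀φ) = 4π × 0.00651 × 3.82×10⁻⁴ / (4π×10⁻⁷ × 2.723) = 9.13 A.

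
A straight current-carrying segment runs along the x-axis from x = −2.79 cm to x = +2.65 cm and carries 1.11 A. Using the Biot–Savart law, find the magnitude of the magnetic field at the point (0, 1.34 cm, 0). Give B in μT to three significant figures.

For a finite straight segment, B = (μ₀I/4πd)(sinθ₁ + sinθ₂), where θ₁, θ₂ are the angles from the perpendicular to each end.
The perpendicular distance is d = 0.0134 m; the end-offsets along the wire are a = 0.0279 m and b = 0.0265 m.
sinθ₁ = 0.0279/√(0.0279²+0.0134²) = 0.9014; sinθ₂ = 0.0265/√(0.0265²+0.0134²) = 0.8924.
B = (4π×10⁻⁷ × 1.11) / (4π × 0.0134) × (0.9014 + 0.8924) = 1.49×10⁻⁵ T.

B ≈ 14.9 μT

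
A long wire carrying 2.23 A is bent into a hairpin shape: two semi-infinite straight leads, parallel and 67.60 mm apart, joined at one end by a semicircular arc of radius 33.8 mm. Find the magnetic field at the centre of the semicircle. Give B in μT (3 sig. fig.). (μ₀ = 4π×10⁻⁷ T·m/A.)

B ≈ 33.9 μT

The semicircular arc contributes B_arc = μ₀I·π/(4πR) = μ₀I/(4R) = 2.07×10⁻⁵ T.
Each semi-infinite lead is at perpendicular distance R = 0.0338 m from the centre, with the perpendicular foot at its near end, so it contributes μ₀I/(4πR); both point the same way, together 1.32×10⁻⁵ T.
Arc and leads all point the same direction: B = 2.07×10⁻⁵ + 1.32×10⁻⁵ = 3.39×10⁻⁵ T.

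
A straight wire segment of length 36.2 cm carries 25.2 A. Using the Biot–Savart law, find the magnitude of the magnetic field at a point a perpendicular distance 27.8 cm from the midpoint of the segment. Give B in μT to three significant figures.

For a finite straight segment, B = (μ₀I/4πd)(sinθ₁ + sinθ₂), where θ₁, θ₂ are the angles from the perpendicular to each end.
The perpendicular from the point meets the wire at its midpoint, so each end is L/2 = 0.181 m away along the wire.
sinθ₁ = 0.181/√(0.181²+0.278²) = 0.5456; sinθ₂ = 0.181/√(0.181²+0.278²) = 0.5456.
B = (4π×10⁻⁷ × 25.2) / (4π × 0.278) × (0.5456 + 0.5456) = 9.89×10⁻⁶ T.

B ≈ 9.89 μT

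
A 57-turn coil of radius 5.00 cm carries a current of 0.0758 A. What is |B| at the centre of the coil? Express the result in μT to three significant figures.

B ≈ 54.3 μT

For an N-turn flat coil, B = Nμ₀I/(2R) with R = 0.05 m.
B = 57 × 9.53×10⁻⁷ T = 5.43×10⁻⁵ T.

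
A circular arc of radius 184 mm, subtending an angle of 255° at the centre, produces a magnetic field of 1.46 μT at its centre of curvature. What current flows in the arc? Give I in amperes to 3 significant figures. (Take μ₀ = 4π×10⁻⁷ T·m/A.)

I ≈ 0.604 A

For a circular arc, B = μ₀Iφ/(4πR) with φ in radians; here φ = 4.451 rad.
So I = 4πRB/(μ₀φ) = 4π × 0.184 × 1.46×10⁻⁶ / (4π×10⁻⁷ × 4.451) = 0.604 A.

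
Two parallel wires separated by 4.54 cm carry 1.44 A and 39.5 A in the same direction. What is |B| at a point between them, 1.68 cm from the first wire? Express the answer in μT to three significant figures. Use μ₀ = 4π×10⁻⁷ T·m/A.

B ≈ 259 μT

Each long wire gives B = μ₀I/(2πd). Distances are d₁ = 0.0168 m and d₂ = 0.0286 m.
B₁ = 1.71×10⁻⁵ T, B₂ = 2.76×10⁻⁴ T.
Between parallel currents the two contributions point in opposite directions, so they subtract. B = |B₁ − B₂| = |1.71×10⁻⁵ − 2.76×10⁻⁴| = 2.59×10⁻⁴ T.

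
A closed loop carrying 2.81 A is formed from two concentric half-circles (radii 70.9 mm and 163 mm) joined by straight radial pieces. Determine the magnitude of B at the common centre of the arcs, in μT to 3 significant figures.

The radial connectors point toward the centre, so dl × r̂ = 0 and they contribute nothing.
Each semicircle gives μ₀I/(4R): inner arc 1.25×10⁻⁵ T, outer arc 5.42×10⁻⁶ T.
The two arcs carry current in opposite angular senses, so their fields oppose: B = |1.25×10⁻⁵ − 5.42×10⁻⁶| = 7.04×10⁻⁶ T.

B ≈ 7.04 μT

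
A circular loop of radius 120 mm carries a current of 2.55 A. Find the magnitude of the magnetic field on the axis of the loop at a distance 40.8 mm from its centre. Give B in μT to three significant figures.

B ≈ 11.3 μT

On the axis of a circular loop, B = μ₀IR² / [2(R²+z²)^(3/2)].
R² + z² = (0.12)² + (0.0408)² = 0.01606 m², and (R²+z²)^(3/2) = 2.04×10⁻³ m³.
B = (4π×10⁻⁷ × 2.55 × 0.0144) / (2 × 2.04×10⁻³) = 1.13×10⁻⁵ T.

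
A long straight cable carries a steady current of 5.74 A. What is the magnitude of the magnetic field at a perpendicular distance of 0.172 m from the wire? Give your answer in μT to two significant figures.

B ≈ 6.7 μT

For an infinitely long straight wire, B = μ₀I/(2πd).
B = (4π×10⁻⁷ × 5.74) / (2π × 0.172) = 6.67×10⁻⁶ T.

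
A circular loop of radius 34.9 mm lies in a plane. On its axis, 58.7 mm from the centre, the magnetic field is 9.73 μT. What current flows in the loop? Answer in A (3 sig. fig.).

On the axis of a loop, B = μ₀IR²/[2(R²+z²)^(3/2)], so I = 2B(R²+z²)^(3/2)/(μ₀R²).
R² + z² = 0.001218 + 0.003446 = 0.004664 m²; raised to 3/2 gives 3.18×10⁻⁴ m³.
I = 2 × 9.73×10⁻⁶ × 3.18×10⁻⁴ / (1.26×10⁻⁶ × 0.001218) = 4.05 A.

I ≈ 4.05 A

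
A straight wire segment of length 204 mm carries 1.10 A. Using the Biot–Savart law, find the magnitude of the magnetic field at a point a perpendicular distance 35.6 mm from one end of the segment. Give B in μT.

B ≈ 3.04 μT

For a finite straight segment, B = (μ₀I/4πd)(sinθ₁ + sinθ₂), where θ₁, θ₂ are the angles from the perpendicular to each end.
The perpendicular foot is at one end, so the two end-offsets along the wire are 0 and L = 0.204 m.
sinθ₁ = 0/√(0²+0.0356²) = 0.0000; sinθ₂ = 0.204/√(0.204²+0.0356²) = 0.9851.
B = (4π×10⁻⁷ × 1.10) / (4π × 0.0356) × (0.0000 + 0.9851) = 3.04×10⁻⁶ T.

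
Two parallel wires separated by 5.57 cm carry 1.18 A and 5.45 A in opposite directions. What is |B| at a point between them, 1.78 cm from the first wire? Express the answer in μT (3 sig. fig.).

B ≈ 42.0 μT

Each long wire gives B = μ₀I/(2πd). Distances are d₁ = 0.0178 m and d₂ = 0.0379 m.
B₁ = 1.33×10⁻⁵ T, B₂ = 2.88×10⁻⁵ T.
Between antiparallel currents both contributions point the same way, so they add. B = B₁ + B₂ = 1.33×10⁻⁵ + 2.88×10⁻⁵ = 4.20×10⁻⁵ T.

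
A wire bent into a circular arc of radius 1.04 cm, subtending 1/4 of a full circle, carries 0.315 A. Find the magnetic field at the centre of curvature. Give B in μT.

B ≈ 4.76 μT

The Biot–Savart field of a circular arc at its centre is B = μ₀Iφ/(4πR), with φ = 1.571 rad.
B = (4π×10⁻⁷ × 0.315 × 1.571) / (4π × 0.0104) = 4.76×10⁻⁶ T.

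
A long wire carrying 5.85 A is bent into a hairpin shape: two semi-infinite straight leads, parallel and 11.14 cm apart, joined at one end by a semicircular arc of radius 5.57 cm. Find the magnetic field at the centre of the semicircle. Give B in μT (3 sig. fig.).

B ≈ 54.0 μT

The semicircular arc contributes B_arc = μ₀I·π/(4πR) = μ₀I/(4R) = 3.30×10⁻⁵ T.
Each semi-infinite lead is at perpendicular distance R = 0.0557 m from the centre, with the perpendicular foot at its near end, so it contributes μ₀I/(4πR); both point the same way, together 2.10×10⁻⁵ T.
Arc and leads all point the same direction: B = 3.30×10⁻⁵ + 2.10×10⁻⁵ = 5.40×10⁻⁵ T.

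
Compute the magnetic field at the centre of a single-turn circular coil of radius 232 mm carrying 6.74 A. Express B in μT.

At the centre of a circular loop the Biot–Savart law gives B = μ₀I/(2R).
B = (4π×10⁻⁷ × 6.74) / (2 × 0.232) = 1.83×10⁻⁵ T.

B ≈ 18.3 μT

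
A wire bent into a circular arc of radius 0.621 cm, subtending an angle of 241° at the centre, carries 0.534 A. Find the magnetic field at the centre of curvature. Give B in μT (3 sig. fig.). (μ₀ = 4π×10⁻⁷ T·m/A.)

The Biot–Savart field of a circular arc at its centre is B = μ₀Iφ/(4πR), with φ = 4.206 rad.
B = (4π×10⁻⁷ × 0.534 × 4.206) / (4π × 0.00621) = 3.62×10⁻⁵ T.

B ≈ 36.2 μT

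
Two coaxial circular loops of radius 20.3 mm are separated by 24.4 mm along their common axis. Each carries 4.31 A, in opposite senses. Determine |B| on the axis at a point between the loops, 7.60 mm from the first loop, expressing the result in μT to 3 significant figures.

Each loop contributes B = μ₀IR²/[2(R²+z²)^(3/2)] on the axis, with z measured from that loop.
Loop 1 (z = 0.0076 m): B₁ = 1.10×10⁻⁴ T. Loop 2 (z = 0.0168 m): B₂ = 6.10×10⁻⁵ T.
The fields oppose: B = |B₁ − B₂| = 4.86×10⁻⁵ T.

B ≈ 48.6 μT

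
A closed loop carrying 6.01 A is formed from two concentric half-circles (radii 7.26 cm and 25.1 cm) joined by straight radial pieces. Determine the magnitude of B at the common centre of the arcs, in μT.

B ≈ 18.5 μT

The radial connectors point toward the centre, so dl × r̂ = 0 and they contribute nothing.
Each semicircle gives μ₀I/(4R): inner arc 2.60×10⁻⁵ T, outer arc 7.52×10⁻⁶ T.
The two arcs carry current in opposite angular senses, so their fields oppose: B = |2.60×10⁻⁵ − 7.52×10⁻⁶| = 1.85×10⁻⁵ T.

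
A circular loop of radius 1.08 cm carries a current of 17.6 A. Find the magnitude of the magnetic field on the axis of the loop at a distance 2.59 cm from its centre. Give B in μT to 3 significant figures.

B ≈ 58.4 μT

On the axis of a circular loop, B = μ₀IR² / [2(R²+z²)^(3/2)].
R² + z² = (0.0108)² + (0.0259)² = 0.0007874 m², and (R²+z²)^(3/2) = 2.21×10⁻⁵ m³.
B = (4π×10⁻⁷ × 17.6 × 0.0001166) / (2 × 2.21×10⁻⁵) = 5.84×10⁻⁵ T.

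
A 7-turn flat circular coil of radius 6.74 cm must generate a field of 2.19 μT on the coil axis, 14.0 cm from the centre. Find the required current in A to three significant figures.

For an N-turn coil, B = Nμ₀IR²/[2(R²+z²)^(3/2)] with R = 0.0674 m, z = 0.14 m, so I = 2B(R²+z²)^(3/2)/(Nμ₀R²) = 2 × 2.19×10⁻⁶ × 3.75×10⁻³ / (7 × 4π×10⁻⁷ × 0.004543) = 0.411 A.

I ≈ 0.411 A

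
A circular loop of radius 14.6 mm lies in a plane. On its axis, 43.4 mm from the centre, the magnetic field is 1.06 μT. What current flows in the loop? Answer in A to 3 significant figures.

On the axis of a loop, B = μ₀IR²/[2(R²+z²)^(3/2)], so I = 2B(R²+z²)^(3/2)/(μ₀R²).
R² + z² = 0.0002132 + 0.001884 = 0.002097 m²; raised to 3/2 gives 9.60×10⁻⁵ m³.
I = 2 × 1.06×10⁻⁶ × 9.60×10⁻⁵ / (1.26×10⁻⁶ × 0.0002132) = 0.760 A.

I ≈ 0.760 A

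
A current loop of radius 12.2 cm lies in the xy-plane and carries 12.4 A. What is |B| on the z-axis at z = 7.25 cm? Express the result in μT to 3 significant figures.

On the axis of a circular loop, B = μ₀IR² / [2(R²+z²)^(3/2)].
R² + z² = (0.122)² + (0.0725)² = 0.02014 m², and (R²+z²)^(3/2) = 2.86×10⁻³ m³.
B = (4π×10⁻⁷ × 12.4 × 0.01488) / (2 × 2.86×10⁻³) = 4.06×10⁻⁵ T.

B ≈ 40.6 μT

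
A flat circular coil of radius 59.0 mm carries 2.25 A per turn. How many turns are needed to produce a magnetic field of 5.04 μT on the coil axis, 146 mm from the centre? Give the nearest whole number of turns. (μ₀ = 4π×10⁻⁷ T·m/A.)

N = 4

For an N-turn coil, B = Nμ₀IR²/[2(R²+z²)^(3/2)]. A single turn gives B₁ = 1.26×10⁻⁶ T with R = 0.059 m, z = 0.146 m.
N = B/B₁ = 5.04×10⁻⁶ / 1.26×10⁻⁶ = 4.00.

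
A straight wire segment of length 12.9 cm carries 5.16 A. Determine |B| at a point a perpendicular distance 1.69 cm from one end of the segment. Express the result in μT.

For a finite straight segment, B = (μ₀I/4πd)(sinθ₁ + sinθ₂), where θ₁, θ₂ are the angles from the perpendicular to each end.
The perpendicular foot is at one end, so the two end-offsets along the wire are 0 and L = 0.129 m.
sinθ₁ = 0/√(0²+0.0169²) = 0.0000; sinθ₂ = 0.129/√(0.129²+0.0169²) = 0.9915.
B = (4π×10⁻⁷ × 5.16) / (4π × 0.0169) × (0.0000 + 0.9915) = 3.03×10⁻⁵ T.

B ≈ 30.3 μT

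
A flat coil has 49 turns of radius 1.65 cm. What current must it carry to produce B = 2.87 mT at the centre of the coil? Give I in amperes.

I ≈ 1.54 A

For an N-turn coil, B = Nμ₀I/(2R) with R = 0.0165 m, so I = 2RB/(Nμ₀) = 2 × 0.0165 × 2.87×10⁻³ / (49 × 4π×10⁻⁷) = 1.54 A.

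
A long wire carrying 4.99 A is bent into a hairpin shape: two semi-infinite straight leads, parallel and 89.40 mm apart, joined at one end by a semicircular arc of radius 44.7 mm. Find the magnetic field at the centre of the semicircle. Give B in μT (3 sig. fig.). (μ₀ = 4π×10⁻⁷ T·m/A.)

The semicircular arc contributes B_arc = μ₀I·π/(4πR) = μ₀I/(4R) = 3.51×10⁻⁵ T.
Each semi-infinite lead is at perpendicular distance R = 0.0447 m from the centre, with the perpendicular foot at its near end, so it contributes μ₀I/(4πR); both point the same way, together 2.23×10⁻⁵ T.
Arc and leads all point the same direction: B = 3.51×10⁻⁵ + 2.23×10⁻⁵ = 5.74×10⁻⁵ T.

B ≈ 57.4 μT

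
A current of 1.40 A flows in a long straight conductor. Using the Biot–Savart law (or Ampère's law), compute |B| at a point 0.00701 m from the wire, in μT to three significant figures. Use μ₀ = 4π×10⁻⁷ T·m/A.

B ≈ 39.9 μT

For an infinitely long straight wire, B = μ₀I/(2πd).
B = (4π×10⁻⁷ × 1.40) / (2π × 0.00701) = 3.99×10⁻⁵ T.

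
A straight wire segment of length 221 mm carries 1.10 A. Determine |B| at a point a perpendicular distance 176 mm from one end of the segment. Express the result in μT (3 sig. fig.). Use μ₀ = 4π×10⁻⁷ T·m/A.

B ≈ 0.489 μT

For a finite straight segment, B = (μ₀I/4πd)(sinθ₁ + sinθ₂), where θ₁, θ₂ are the angles from the perpendicular to each end.
The perpendicular foot is at one end, so the two end-offsets along the wire are 0 and L = 0.221 m.
sinθ₁ = 0/√(0²+0.176²) = 0.0000; sinθ₂ = 0.221/√(0.221²+0.176²) = 0.7822.
B = (4π×10⁻⁷ × 1.10) / (4π × 0.176) × (0.0000 + 0.7822) = 4.89×10⁻⁷ T.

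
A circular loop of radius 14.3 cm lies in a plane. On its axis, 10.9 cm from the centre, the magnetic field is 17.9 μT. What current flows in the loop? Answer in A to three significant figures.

On the axis of a loop, B = μ₀IR²/[2(R²+z²)^(3/2)], so I = 2B(R²+z²)^(3/2)/(μ₀R²).
R² + z² = 0.02045 + 0.01188 = 0.03233 m²; raised to 3/2 gives 5.81×10⁻³ m³.
I = 2 × 1.79×10⁻⁵ × 5.81×10⁻³ / (1.26×10⁻⁶ × 0.02045) = 8.10 A.

I ≈ 8.10 A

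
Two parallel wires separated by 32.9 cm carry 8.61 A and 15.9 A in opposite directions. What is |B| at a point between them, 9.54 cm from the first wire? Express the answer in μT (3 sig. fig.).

B ≈ 31.7 μT

Each long wire gives B = μ₀I/(2πd). Distances are d₁ = 0.0954 m and d₂ = 0.2336 m.
B₁ = 1.81×10⁻⁵ T, B₂ = 1.36×10⁻⁵ T.
Between antiparallel currents both contributions point the same way, so they add. B = B₁ + B₂ = 1.81×10⁻⁵ + 1.36×10⁻⁵ = 3.17×10⁻⁵ T.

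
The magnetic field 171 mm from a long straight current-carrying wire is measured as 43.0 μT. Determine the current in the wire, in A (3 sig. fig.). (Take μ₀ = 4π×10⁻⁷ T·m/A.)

I ≈ 36.8 A

For a long straight wire B = μ₀I/(2πd), so I = 2πdB/μ₀.
I = 2π × 0.171 × 4.30×10⁻⁵ / (4π×10⁻⁷) = 36.8 A.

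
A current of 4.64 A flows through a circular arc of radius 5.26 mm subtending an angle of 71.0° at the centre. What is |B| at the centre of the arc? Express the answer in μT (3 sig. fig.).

B ≈ 109 μT

The Biot–Savart field of a circular arc at its centre is B = μ₀Iφ/(4πR), with φ = 1.239 rad.
B = (4π×10⁻⁷ × 4.64 × 1.239) / (4π × 0.00526) = 1.09×10⁻⁴ T.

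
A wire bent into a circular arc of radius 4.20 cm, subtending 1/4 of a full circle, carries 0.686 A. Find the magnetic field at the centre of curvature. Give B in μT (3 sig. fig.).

B ≈ 2.57 μT

The Biot–Savart field of a circular arc at its centre is B = μ₀Iφ/(4πR), with φ = 1.571 rad.
B = (4π×10⁻⁷ × 0.686 × 1.571) / (4π × 0.042) = 2.57×10⁻⁶ T.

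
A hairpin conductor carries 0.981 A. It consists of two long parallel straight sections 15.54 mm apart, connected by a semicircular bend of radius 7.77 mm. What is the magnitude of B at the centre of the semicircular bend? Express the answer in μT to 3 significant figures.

The semicircular arc contributes B_arc = μ₀I·π/(4πR) = μ₀I/(4R) = 3.97×10⁻⁵ T.
Each semi-infinite lead is at perpendicular distance R = 0.00777 m from the centre, with the perpendicular foot at its near end, so it contributes μ₀I/(4πR); both point the same way, together 2.53×10⁻⁵ T.
Arc and leads all point the same direction: B = 3.97×10⁻⁵ + 2.53×10⁻⁵ = 6.49×10⁻⁵ T.

B ≈ 64.9 μT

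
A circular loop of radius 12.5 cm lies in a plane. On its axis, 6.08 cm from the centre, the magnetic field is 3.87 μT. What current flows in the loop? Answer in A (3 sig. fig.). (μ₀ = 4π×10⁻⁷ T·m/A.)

On the axis of a loop, B = μ₀IR²/[2(R²+z²)^(3/2)], so I = 2B(R²+z²)^(3/2)/(μ₀R²).
R² + z² = 0.01562 + 0.003697 = 0.01932 m²; raised to 3/2 gives 2.69×10⁻³ m³.
I = 2 × 3.87×10⁻⁶ × 2.69×10⁻³ / (1.26×10⁻⁶ × 0.01562) = 1.06 A.

I ≈ 1.06 A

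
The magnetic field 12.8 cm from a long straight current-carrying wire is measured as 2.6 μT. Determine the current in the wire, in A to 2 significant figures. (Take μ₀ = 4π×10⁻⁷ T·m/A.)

For a long straight wire B = μ₀I/(2πd), so I = 2πdB/μ₀.
I = 2π × 0.128 × 2.60×10⁻⁶ / (4π×10⁻⁷) = 1.66 A.

I ≈ 1.7 A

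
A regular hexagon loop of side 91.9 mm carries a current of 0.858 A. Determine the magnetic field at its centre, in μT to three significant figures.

Each side is a finite straight segment at perpendicular distance d = a/(2 tan(π/6)) = 0.07959 m from the centre, with end-angles ±π/6.
One side contributes B₁ = (μ₀I/4πd)·2 sin(π/6) = 1.08×10⁻⁶ T.
All 6 sides add in the same direction: B = 6 × 1.08×10⁻⁶ = 6.47×10⁻⁶ T.

B ≈ 6.47 μT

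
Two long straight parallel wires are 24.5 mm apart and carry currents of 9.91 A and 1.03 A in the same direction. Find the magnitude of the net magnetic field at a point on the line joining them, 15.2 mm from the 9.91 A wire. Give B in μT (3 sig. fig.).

B ≈ 108 μT

Each long wire gives B = μ₀I/(2πd). Distances are d₁ = 0.0152 m and d₂ = 0.0093 m.
B₁ = 1.30×10⁻⁴ T, B₂ = 2.22×10⁻⁵ T.
Between parallel currents the two contributions point in opposite directions, so they subtract. B = |B₁ − B₂| = |1.30×10⁻⁴ − 2.22×10⁻⁵| = 1.08×10⁻⁴ T.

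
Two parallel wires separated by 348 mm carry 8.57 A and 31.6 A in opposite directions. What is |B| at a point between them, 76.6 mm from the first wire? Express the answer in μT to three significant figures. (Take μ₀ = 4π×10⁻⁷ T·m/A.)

B ≈ 45.7 μT

Each long wire gives B = μ₀I/(2πd). Distances are d₁ = 0.0766 m and d₂ = 0.2714 m.
B₁ = 2.24×10⁻⁵ T, B₂ = 2.33×10⁻⁵ T.
Between antiparallel currents both contributions point the same way, so they add. B = B₁ + B₂ = 2.24×10⁻⁵ + 2.33×10⁻⁵ = 4.57×10⁻⁵ T.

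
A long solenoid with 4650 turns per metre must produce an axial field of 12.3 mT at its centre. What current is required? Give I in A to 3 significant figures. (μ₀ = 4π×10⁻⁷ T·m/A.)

I ≈ 2.10 A

Inside a long solenoid B = μ₀nI with n = 4650 m⁻¹, so I = B/(μ₀n).
I = 1.23×10⁻² / (4π×10⁻⁷ × 4650) = 2.10 A.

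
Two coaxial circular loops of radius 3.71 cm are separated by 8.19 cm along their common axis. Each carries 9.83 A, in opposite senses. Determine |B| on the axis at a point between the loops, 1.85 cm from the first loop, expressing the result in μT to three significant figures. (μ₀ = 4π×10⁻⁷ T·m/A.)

B ≈ 97.9 μT

Each loop contributes B = μ₀IR²/[2(R²+z²)^(3/2)] on the axis, with z measured from that loop.
Loop 1 (z = 0.0185 m): B₁ = 1.19×10⁻⁴ T. Loop 2 (z = 0.0634 m): B₂ = 2.14×10⁻⁵ T.
The fields oppose: B = |B₁ − B₂| = 9.79×10⁻⁵ T.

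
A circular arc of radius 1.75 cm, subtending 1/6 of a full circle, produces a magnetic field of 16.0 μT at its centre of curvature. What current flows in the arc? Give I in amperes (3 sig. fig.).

For a circular arc, B = μ₀Iφ/(4πR) with φ in radians; here φ = 1.047 rad.
So I = 4πRB/(μ₀φ) = 4π × 0.0175 × 1.60×10⁻⁵ / (4π×10⁻⁷ × 1.047) = 2.67 A.

I ≈ 2.67 A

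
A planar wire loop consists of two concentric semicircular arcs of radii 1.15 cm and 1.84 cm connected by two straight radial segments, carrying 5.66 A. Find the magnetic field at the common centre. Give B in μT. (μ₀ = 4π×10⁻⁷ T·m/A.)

The radial connectors point toward the centre, so dl × r̂ = 0 and they contribute nothing.
Each semicircle gives μ₀I/(4R): inner arc 1.55×10⁻⁴ T, outer arc 9.66×10⁻⁵ T.
The two arcs carry current in opposite angular senses, so their fields oppose: B = |1.55×10⁻⁴ − 9.66×10⁻⁵| = 5.80×10⁻⁵ T.

B ≈ 58.0 μT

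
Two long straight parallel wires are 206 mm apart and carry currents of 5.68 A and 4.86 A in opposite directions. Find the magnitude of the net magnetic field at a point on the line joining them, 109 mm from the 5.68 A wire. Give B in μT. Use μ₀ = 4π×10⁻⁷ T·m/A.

B ≈ 20.4 μT

Each long wire gives B = μ₀I/(2πd). Distances are d₁ = 0.109 m and d₂ = 0.097 m.
B₁ = 1.04×10⁻⁵ T, B₂ = 1.00×10⁻⁵ T.
Between antiparallel currents both contributions point the same way, so they add. B = B₁ + B₂ = 1.04×10⁻⁵ + 1.00×10⁻⁵ = 2.04×10⁻⁵ T.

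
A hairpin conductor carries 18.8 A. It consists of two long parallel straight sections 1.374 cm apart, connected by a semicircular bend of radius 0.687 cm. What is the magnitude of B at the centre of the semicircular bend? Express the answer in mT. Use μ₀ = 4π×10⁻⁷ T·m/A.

B ≈ 1.41 mT

The semicircular arc contributes B_arc = μ₀I·π/(4πR) = μ₀I/(4R) = 8.60×10⁻⁴ T.
Each semi-infinite lead is at perpendicular distance R = 0.00687 m from the centre, with the perpendicular foot at its near end, so it contributes μ₀I/(4πR); both point the same way, together 5.47×10⁻⁴ T.
Arc and leads all point the same direction: B = 8.60×10⁻⁴ + 5.47×10⁻⁴ = 1.41×10⁻³ T.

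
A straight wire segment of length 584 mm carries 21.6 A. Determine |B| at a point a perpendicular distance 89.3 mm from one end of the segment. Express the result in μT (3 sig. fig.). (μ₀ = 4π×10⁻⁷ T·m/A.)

B ≈ 23.9 μT

For a finite straight segment, B = (μ₀I/4πd)(sinθ₁ + sinθ₂), where θ₁, θ₂ are the angles from the perpendicular to each end.
The perpendicular foot is at one end, so the two end-offsets along the wire are 0 and L = 0.584 m.
sinθ₁ = 0/√(0²+0.0893²) = 0.0000; sinθ₂ = 0.584/√(0.584²+0.0893²) = 0.9885.
B = (4π×10⁻⁷ × 21.6) / (4π × 0.0893) × (0.0000 + 0.9885) = 2.39×10⁻⁵ T.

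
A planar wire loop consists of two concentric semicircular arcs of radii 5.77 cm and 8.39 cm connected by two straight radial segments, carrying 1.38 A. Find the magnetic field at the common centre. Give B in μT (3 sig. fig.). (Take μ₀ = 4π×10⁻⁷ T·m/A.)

The radial connectors point toward the centre, so dl × r̂ = 0 and they contribute nothing.
Each semicircle gives μ₀I/(4R): inner arc 7.51×10⁻⁶ T, outer arc 5.17×10⁻⁶ T.
The two arcs carry current in opposite angular senses, so their fields oppose: B = |7.51×10⁻⁶ − 5.17×10⁻⁶| = 2.35×10⁻⁶ T.

B ≈ 2.35 μT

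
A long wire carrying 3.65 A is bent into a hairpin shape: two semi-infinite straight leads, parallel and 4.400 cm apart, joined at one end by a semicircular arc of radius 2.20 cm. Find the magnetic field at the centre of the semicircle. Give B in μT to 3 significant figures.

The semicircular arc contributes B_arc = μ₀I·π/(4πR) = μ₀I/(4R) = 5.21×10⁻⁵ T.
Each semi-infinite lead is at perpendicular distance R = 0.022 m from the centre, with the perpendicular foot at its near end, so it contributes μ₀I/(4πR); both point the same way, together 3.32×10⁻⁵ T.
Arc and leads all point the same direction: B = 5.21×10⁻⁵ + 3.32×10⁻⁵ = 8.53×10⁻⁵ T.

B ≈ 85.3 μT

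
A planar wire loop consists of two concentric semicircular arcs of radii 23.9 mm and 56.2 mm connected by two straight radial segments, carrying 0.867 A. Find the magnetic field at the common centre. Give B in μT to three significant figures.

B ≈ 6.55 μT

The radial connectors point toward the centre, so dl × r̂ = 0 and they contribute nothing.
Each semicircle gives μ₀I/(4R): inner arc 1.14×10⁻⁵ T, outer arc 4.85×10⁻⁶ T.
The two arcs carry current in opposite angular senses, so their fields oppose: B = |1.14×10⁻⁵ − 4.85×10⁻⁶| = 6.55×10⁻⁶ T.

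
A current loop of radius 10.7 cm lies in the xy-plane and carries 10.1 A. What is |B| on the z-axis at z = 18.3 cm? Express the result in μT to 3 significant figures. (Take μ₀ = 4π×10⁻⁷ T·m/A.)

B ≈ 7.63 μT

On the axis of a circular loop, B = μ₀IR² / [2(R²+z²)^(3/2)].
R² + z² = (0.107)² + (0.183)² = 0.04494 m², and (R²+z²)^(3/2) = 9.53×10⁻³ m³.
B = (4π×10⁻⁷ × 10.1 × 0.01145) / (2 × 9.53×10⁻³) = 7.63×10⁻⁶ T.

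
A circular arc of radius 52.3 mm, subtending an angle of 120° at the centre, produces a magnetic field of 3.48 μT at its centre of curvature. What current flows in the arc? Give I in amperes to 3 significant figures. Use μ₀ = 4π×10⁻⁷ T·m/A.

For a circular arc, B = μ₀Iφ/(4πR) with φ in radians; here φ = 2.094 rad.
So I = 4πRB/(μ₀φ) = 4π × 0.0523 × 3.48×10⁻⁶ / (4π×10⁻⁷ × 2.094) = 0.869 A.

I ≈ 0.869 A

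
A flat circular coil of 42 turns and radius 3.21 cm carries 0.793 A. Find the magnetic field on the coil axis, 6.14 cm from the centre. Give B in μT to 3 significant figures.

B ≈ 64.8 μT

For an N-turn flat coil, B = Nμ₀IR²/[2(R²+z²)^(3/2)] with R = 0.0321 m, z = 0.0614 m.
B = 42 × 1.54×10⁻⁶ T = 6.48×10⁻⁵ T.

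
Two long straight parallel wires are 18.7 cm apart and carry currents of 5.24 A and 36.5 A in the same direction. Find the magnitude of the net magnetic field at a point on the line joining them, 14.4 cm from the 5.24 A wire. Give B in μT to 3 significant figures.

B ≈ 162 μT

Each long wire gives B = μ₀I/(2πd). Distances are d₁ = 0.144 m and d₂ = 0.043 m.
B₁ = 7.28×10⁻⁶ T, B₂ = 1.70×10⁻⁴ T.
Between parallel currents the two contributions point in opposite directions, so they subtract. B = |B₁ − B₂| = |7.28×10⁻⁶ − 1.70×10⁻⁴| = 1.62×10⁻⁴ T.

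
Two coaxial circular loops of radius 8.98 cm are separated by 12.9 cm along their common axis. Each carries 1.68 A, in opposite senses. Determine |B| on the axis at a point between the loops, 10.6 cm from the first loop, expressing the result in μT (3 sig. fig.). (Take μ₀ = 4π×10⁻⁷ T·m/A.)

Each loop contributes B = μ₀IR²/[2(R²+z²)^(3/2)] on the axis, with z measured from that loop.
Loop 1 (z = 0.106 m): B₁ = 3.17×10⁻⁶ T. Loop 2 (z = 0.023 m): B₂ = 1.07×10⁻⁵ T.
The fields oppose: B = |B₁ − B₂| = 7.51×10⁻⁶ T.

B ≈ 7.51 μT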